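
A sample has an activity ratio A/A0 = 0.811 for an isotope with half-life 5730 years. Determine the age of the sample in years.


lambda = ln(2) / t_half = ln(2) / 5730 = 1.209681e-04 /yr
t = -ln(A/A0) / lambda
t = -ln(0.811) / 1.209681e-04
t = 1731.8 yr

1731.8


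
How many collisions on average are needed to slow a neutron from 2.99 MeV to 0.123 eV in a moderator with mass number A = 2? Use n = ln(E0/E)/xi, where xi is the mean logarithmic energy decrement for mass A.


xi = 1 + (A-1)^2/(2A)*ln((A-1)/(A+1)) = 0.7253469 (for A = 2)
n = ln(E0/E) / xi
n = ln(2.99e6 / 0.123) / 0.7253469
n = ln(2.430894e+07) / 0.7253469 = 23.446

23.446


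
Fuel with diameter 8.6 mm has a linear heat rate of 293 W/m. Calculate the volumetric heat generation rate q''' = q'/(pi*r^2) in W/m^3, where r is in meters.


r = D / 2 / 1000 = 8.6 / 2 / 1000 = 0.0043 m
q''' = q' / (pi * r^2)
q''' = 293 / (pi * 0.0043^2)
q''' = 5.0441e+06 W/m^3

5.0441e+06


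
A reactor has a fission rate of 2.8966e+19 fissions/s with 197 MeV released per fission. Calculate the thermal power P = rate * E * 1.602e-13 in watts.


P = fission_rate * E_MeV * 1.602e-13
P = 2.8966e+19 * 197 * 1.602e-13
P = 9.1415e+08 W

9.1415e+08


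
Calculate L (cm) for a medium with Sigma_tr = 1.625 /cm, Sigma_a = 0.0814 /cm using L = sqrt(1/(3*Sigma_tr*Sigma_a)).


D = 1 / (3 * Sigma_tr) = 1 / (3 * 1.625) = 0.2051282 cm
L = sqrt(D / Sigma_a)
L = sqrt(0.2051282 / 0.0814)
L = 1.5875 cm

1.5875


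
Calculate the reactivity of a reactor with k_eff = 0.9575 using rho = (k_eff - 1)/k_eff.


rho = (k_eff - 1) / k_eff
rho = (0.9575 - 1) / 0.9575
rho = -0.044386

-0.044386


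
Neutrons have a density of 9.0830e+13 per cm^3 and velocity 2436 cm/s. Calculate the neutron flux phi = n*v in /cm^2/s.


phi = n * v
phi = 9.0830e+13 * 2436
phi = 2.2126e+17 /cm^2/s

2.2126e+17


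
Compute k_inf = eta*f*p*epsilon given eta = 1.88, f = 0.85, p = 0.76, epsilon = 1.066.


k_inf = eta * f * p * epsilon
k_inf = 1.88 * 0.85 * 0.76 * 1.066
k_inf = 1.2946

1.2946


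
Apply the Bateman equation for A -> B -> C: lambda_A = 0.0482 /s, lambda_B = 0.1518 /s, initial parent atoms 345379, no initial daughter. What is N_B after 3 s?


N_B(t) = lambda_A * N_A0 / (lambda_B - lambda_A) * [exp(-lambda_A*t) - exp(-lambda_B*t)]
exp(-0.0482*3) = 0.8653684; exp(-0.1518*3) = 0.6341942
N_B = 0.0482 * 345379 / (0.1518 - 0.0482) * (0.8653684 - 0.6341942)
N_B = 37147

37147


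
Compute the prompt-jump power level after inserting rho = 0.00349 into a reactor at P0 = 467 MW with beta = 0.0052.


P1/P0 = beta / (beta - rho)
P1/P0 = 0.0052 / (0.0052 - 0.00349) = 3.040936
P1 = 467 * 3.040936 = 1420.1 MW

1420.1


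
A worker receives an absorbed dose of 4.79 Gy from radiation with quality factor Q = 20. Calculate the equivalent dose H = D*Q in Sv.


H = D * Q
H = 4.79 * 20
H = 95.800 Sv

95.800


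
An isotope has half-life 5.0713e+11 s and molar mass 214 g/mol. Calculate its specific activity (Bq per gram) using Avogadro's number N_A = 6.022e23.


lambda = ln(2) / t_half = ln(2) / 5.0713e+11 = 1.366804e-12 /s
SA = lambda * N_A / M
SA = 1.366804e-12 * 6.022e23 / 214
SA = 3.8462e+09 Bq/g

3.8462e+09


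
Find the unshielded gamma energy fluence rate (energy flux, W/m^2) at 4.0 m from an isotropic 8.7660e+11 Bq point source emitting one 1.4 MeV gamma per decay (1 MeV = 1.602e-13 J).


psi = A * E * 1.602e-13 / (4*pi*r^2)
psi = 8.7660e+11 * 1.4 * 1.602e-13 / (4*pi*4.0^2)
psi = 9.7783e-04 W/m^2

9.7783e-04


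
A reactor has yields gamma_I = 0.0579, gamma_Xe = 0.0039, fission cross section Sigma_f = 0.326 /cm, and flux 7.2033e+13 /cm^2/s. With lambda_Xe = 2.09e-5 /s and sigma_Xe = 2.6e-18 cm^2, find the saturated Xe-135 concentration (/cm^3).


Xe_eq = (gamma_I + gamma_Xe) * Sigma_f * phi / (lambda_Xe + sigma_Xe * phi)
Numerator = (0.0579 + 0.0039) * 0.326 * 7.2033e+13 = 1.451234e+12
Denominator = 2.09e-5 + 2.6e-18 * 7.2033e+13 = 2.081858e-04
Xe_eq = 1.451234e+12 / 2.081858e-04 = 6.9709e+15 /cm^3

6.9709e+15


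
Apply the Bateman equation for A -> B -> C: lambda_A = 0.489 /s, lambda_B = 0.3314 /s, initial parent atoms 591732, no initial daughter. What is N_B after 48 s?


N_B(t) = lambda_A * N_A0 / (lambda_B - lambda_A) * [exp(-lambda_A*t) - exp(-lambda_B*t)]
exp(-0.489*48) = 6.400883e-11; exp(-0.3314*48) = 1.234783e-07
N_B = 0.489 * 591732 / (0.3314 - 0.489) * (6.400883e-11 - 1.234783e-07)
N_B = 0.22659

0.22659


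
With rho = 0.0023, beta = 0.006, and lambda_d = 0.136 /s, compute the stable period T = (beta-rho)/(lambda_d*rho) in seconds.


T = (beta - rho) / (lambda_d * rho)
T = (0.006 - 0.0023) / (0.136 * 0.0023)
T = 11.829 s

11.829


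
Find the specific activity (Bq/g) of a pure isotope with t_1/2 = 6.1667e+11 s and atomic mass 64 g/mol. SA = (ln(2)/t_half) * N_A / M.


lambda = ln(2) / t_half = ln(2) / 6.1667e+11 = 1.124016e-12 /s
SA = lambda * N_A / M
SA = 1.124016e-12 * 6.022e23 / 64
SA = 1.0576e+10 Bq/g

1.0576e+10


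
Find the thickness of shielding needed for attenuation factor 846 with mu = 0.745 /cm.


x = ln(factor) / mu
x = ln(846) / 0.745
x = 9.0477 cm

9.0477


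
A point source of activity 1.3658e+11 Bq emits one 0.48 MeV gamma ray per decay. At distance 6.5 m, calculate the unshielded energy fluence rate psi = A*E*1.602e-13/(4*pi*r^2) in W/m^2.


psi = A * E * 1.602e-13 / (4*pi*r^2)
psi = 1.3658e+11 * 0.48 * 1.602e-13 / (4*pi*6.5^2)
psi = 1.9781e-05 W/m^2

1.9781e-05


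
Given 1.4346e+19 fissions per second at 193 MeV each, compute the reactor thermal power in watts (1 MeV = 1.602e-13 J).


P = fission_rate * E_MeV * 1.602e-13
P = 1.4346e+19 * 193 * 1.602e-13
P = 4.4356e+08 W

4.4356e+08


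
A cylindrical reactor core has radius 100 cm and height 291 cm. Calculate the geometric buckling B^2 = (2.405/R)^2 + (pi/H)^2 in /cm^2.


B^2 = (2.405/R)^2 + (pi/H)^2
B^2 = (2.405/100)^2 + (pi/291)^2
B^2 = 6.9495e-04 /cm^2

6.9495e-04


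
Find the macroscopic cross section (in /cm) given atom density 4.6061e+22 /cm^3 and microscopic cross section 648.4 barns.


Sigma = N * sigma_barns * 1e-24
Sigma = 4.6061e+22 * 648.4 * 1e-24
Sigma = 29.866 /cm

29.866


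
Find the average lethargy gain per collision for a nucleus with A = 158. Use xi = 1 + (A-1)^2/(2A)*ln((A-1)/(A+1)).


xi = 1 + (A-1)^2/(2A) * ln((A-1)/(A+1))
xi = 1 + (158-1)^2/(2*158) * ln((158-1)/(158 +1))
xi = 0.012605

0.012605


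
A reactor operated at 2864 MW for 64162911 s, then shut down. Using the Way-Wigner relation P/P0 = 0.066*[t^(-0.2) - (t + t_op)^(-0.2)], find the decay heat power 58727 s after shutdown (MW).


P/P0 = 0.066 * [t^(-0.2) - (t + t_op)^(-0.2)]
P/P0 = 0.066 * [58727^(-0.2) - (58727 + 64162911)^(-0.2)]
P/P0 = 0.066 * [0.1112327 - 0.02744503] = 0.005529986
P = 2864 * 0.005529986 = 15.838 MW

15.838


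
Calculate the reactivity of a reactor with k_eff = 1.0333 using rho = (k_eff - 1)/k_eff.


rho = (k_eff - 1) / k_eff
rho = (1.0333 - 1) / 1.0333
rho = 0.032227

0.032227


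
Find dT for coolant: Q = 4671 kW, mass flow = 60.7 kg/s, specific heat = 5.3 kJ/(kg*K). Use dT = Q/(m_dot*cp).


dT = Q / (m_dot * cp)
dT = 4671 / (60.7 * 5.3)
dT = 14.519 C

14.519


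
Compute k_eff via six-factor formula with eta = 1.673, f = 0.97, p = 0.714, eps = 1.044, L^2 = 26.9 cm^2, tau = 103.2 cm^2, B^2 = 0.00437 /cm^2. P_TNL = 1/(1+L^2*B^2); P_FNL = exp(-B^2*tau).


k_inf = eta*f*p*eps = 1.673*0.97*0.714*1.044 = 1.209669
P_TNL = 1/(1 + L^2*B^2) = 1/(1 + 26.9*0.00437) = 0.8948121
P_FNL = exp(-B^2*tau) = exp(-0.00437*103.2) = 0.6370010
k_eff = k_inf * P_TNL * P_FNL = 1.209669 * 0.8948121 * 0.6370010
k_eff = 0.68951

0.68951


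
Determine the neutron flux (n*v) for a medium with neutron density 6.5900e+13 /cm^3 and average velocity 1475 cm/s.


phi = n * v
phi = 6.5900e+13 * 1475
phi = 9.7202e+16 /cm^2/s

9.7202e+16


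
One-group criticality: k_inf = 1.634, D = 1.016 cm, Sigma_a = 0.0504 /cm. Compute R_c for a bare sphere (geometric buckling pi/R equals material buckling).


L^2 = D / Sigma_a = 1.016 / 0.0504 = 20.15873 cm^2
B_m^2 = (k_inf - 1) / L^2 = (1.634 - 1) / 20.15873 = 0.03145039 /cm^2
For a bare sphere: B_g = pi/R, so R_c = pi / sqrt(B_m^2)
R_c = pi / sqrt(0.03145039) = 17.715 cm

17.715


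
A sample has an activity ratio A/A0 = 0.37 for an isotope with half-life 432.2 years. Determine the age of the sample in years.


lambda = ln(2) / t_half = ln(2) / 432.2 = 0.001603765 /yr
t = -ln(A/A0) / lambda
t = -ln(0.37) / 0.001603765
t = 619.95 yr

619.95


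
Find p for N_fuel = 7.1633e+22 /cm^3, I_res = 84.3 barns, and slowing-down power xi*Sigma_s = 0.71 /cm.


p = exp(-N * I * 1e-24 / (xi*Sigma_s))
p = exp(-7.1633e+22 * 84.3 * 1e-24 / 0.71)
p = 2.0242e-04

2.0242e-04


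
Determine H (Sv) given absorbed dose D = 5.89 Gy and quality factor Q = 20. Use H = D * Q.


H = D * Q
H = 5.89 * 20
H = 117.80 Sv

117.80


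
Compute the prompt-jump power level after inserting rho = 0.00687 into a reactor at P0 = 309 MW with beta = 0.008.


P1/P0 = beta / (beta - rho)
P1/P0 = 0.008 / (0.008 - 0.00687) = 7.079646
P1 = 309 * 7.079646 = 2187.6 MW

2187.6


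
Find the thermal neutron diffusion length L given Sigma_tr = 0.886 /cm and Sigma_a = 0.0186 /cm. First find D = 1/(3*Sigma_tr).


D = 1 / (3 * Sigma_tr) = 1 / (3 * 0.886) = 0.3762227 cm
L = sqrt(D / Sigma_a)
L = sqrt(0.3762227 / 0.0186)
L = 4.4974 cm

4.4974


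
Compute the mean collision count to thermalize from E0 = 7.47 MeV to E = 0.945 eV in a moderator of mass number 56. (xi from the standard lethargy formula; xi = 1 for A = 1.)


xi = 1 + (A-1)^2/(2A)*ln((A-1)/(A+1)) = 0.03529286 (for A = 56)
n = ln(E0/E) / xi
n = ln(7.47e6 / 0.945) / 0.03529286
n = ln(7.904762e+06) / 0.03529286 = 450.03

450.03


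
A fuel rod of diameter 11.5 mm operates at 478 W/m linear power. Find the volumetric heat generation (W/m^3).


r = D / 2 / 1000 = 11.5 / 2 / 1000 = 0.00575 m
q''' = q' / (pi * r^2)
q''' = 478 / (pi * 0.00575^2)
q''' = 4.6020e+06 W/m^3

4.6020e+06


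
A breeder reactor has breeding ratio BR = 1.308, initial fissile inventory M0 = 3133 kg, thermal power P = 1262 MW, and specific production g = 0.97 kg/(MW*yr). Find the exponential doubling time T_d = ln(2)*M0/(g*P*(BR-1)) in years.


Breeding gain G = BR - 1 = 1.308 - 1 = 0.308
Fissile production rate = g * P * G = 0.97 * 1262 * 0.308 = 377.03512 kg/yr
T_d = ln(2) * M0 / (g * P * G)
T_d = ln(2) * 3133 / 377.03512 = 5.7598 yr

5.7598


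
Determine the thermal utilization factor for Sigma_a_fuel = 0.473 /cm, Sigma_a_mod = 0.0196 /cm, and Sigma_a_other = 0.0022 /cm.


f = Sigma_a_fuel / (Sigma_a_fuel + Sigma_a_mod + Sigma_a_other)
f = 0.473 / (0.473 + 0.0196 + 0.0022)
f = 0.95594

0.95594


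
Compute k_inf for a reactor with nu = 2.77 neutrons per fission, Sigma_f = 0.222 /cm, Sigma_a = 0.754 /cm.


k_inf = nu * Sigma_f / Sigma_a
k_inf = 2.77 * 0.222 / 0.754
k_inf = 0.81557

0.81557


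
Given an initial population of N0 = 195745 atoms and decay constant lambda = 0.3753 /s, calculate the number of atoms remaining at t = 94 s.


N = N0 * exp(-lambda * t)
N = 195745 * exp(-0.3753 * 94)
N = 9.3447e-11

9.3447e-11


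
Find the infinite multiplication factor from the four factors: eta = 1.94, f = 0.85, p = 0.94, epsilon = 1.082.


k_inf = eta * f * p * epsilon
k_inf = 1.94 * 0.85 * 0.94 * 1.082
k_inf = 1.6772

1.6772


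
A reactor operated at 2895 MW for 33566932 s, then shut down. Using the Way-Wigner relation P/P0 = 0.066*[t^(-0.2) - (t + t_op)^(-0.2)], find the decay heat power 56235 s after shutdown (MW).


P/P0 = 0.066 * [t^(-0.2) - (t + t_op)^(-0.2)]
P/P0 = 0.066 * [56235^(-0.2) - (56235 + 33566932)^(-0.2)]
P/P0 = 0.066 * [0.1122015 - 0.03123721] = 0.005343643
P = 2895 * 0.005343643 = 15.470 MW

15.470


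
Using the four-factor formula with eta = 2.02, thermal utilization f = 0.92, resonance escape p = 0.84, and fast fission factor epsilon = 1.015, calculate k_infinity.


k_inf = eta * f * p * epsilon
k_inf = 2.02 * 0.92 * 0.84 * 1.015
k_inf = 1.5845

1.5845


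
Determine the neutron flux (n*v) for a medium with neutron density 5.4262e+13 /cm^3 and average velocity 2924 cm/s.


phi = n * v
phi = 5.4262e+13 * 2924
phi = 1.5866e+17 /cm^2/s

1.5866e+17


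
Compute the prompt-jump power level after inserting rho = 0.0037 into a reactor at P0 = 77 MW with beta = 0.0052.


P1/P0 = beta / (beta - rho)
P1/P0 = 0.0052 / (0.0052 - 0.0037) = 3.466667
P1 = 77 * 3.466667 = 266.93 MW

266.93


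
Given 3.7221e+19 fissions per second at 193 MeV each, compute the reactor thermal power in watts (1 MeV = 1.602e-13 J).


P = fission_rate * E_MeV * 1.602e-13
P = 3.7221e+19 * 193 * 1.602e-13
P = 1.1508e+09 W

1.1508e+09


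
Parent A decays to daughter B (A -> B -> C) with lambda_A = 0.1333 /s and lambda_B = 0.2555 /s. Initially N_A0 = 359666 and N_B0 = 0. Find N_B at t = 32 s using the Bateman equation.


N_B(t) = lambda_A * N_A0 / (lambda_B - lambda_A) * [exp(-lambda_A*t) - exp(-lambda_B*t)]
exp(-0.1333*32) = 0.01404344; exp(-0.2555*32) = 2.813250e-04
N_B = 0.1333 * 359666 / (0.2555 - 0.1333) * (0.01404344 - 2.813250e-04)
N_B = 5399.4

5399.4


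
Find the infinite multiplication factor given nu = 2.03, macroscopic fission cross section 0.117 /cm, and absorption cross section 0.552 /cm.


k_inf = nu * Sigma_f / Sigma_a
k_inf = 2.03 * 0.117 / 0.552
k_inf = 0.43027

0.43027


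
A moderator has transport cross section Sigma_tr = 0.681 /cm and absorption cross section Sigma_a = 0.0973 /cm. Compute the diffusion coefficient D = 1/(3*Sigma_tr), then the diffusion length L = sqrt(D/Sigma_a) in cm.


D = 1 / (3 * Sigma_tr) = 1 / (3 * 0.681) = 0.4894763 cm
L = sqrt(D / Sigma_a)
L = sqrt(0.4894763 / 0.0973)
L = 2.2429 cm

2.2429


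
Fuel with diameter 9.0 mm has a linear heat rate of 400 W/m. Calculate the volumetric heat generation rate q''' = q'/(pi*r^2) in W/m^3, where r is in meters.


r = D / 2 / 1000 = 9.0 / 2 / 1000 = 0.0045 m
q''' = q' / (pi * r^2)
q''' = 400 / (pi * 0.0045^2)
q''' = 6.2876e+06 W/m^3

6.2876e+06


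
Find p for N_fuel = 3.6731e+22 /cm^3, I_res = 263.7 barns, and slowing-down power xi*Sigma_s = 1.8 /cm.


p = exp(-N * I * 1e-24 / (xi*Sigma_s))
p = exp(-3.6731e+22 * 263.7 * 1e-24 / 1.8)
p = 0.0046028

0.0046028


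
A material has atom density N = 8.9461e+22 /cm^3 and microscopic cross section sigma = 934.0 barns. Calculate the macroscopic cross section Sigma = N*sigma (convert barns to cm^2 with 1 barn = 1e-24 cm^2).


Sigma = N * sigma_barns * 1e-24
Sigma = 8.9461e+22 * 934.0 * 1e-24
Sigma = 83.557 /cm

83.557


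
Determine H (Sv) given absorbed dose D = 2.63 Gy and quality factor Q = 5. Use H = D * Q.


H = D * Q
H = 2.63 * 5
H = 13.150 Sv

13.150


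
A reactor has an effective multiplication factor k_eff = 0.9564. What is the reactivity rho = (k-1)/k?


rho = (k_eff - 1) / k_eff
rho = (0.9564 - 1) / 0.9564
rho = -0.045588

-0.045588


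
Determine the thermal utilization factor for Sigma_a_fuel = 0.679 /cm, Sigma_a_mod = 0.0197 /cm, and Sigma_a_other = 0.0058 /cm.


f = Sigma_a_fuel / (Sigma_a_fuel + Sigma_a_mod + Sigma_a_other)
f = 0.679 / (0.679 + 0.0197 + 0.0058)
f = 0.96380

0.96380


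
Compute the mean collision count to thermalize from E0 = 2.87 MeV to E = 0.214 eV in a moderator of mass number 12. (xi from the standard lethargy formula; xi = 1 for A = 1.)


xi = 1 + (A-1)^2/(2A)*ln((A-1)/(A+1)) = 0.1577690 (for A = 12)
n = ln(E0/E) / xi
n = ln(2.87e6 / 0.214) / 0.1577690
n = ln(1.341121e+07) / 0.1577690 = 104.02

104.02


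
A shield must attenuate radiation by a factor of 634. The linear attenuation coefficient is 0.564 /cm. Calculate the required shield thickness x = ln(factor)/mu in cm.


x = ln(factor) / mu
x = ln(634) / 0.564
x = 11.440 cm

11.440


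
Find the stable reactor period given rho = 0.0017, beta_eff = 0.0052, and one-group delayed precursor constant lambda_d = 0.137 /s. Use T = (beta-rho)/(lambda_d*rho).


T = (beta - rho) / (lambda_d * rho)
T = (0.0052 - 0.0017) / (0.137 * 0.0017)
T = 15.028 s

15.028


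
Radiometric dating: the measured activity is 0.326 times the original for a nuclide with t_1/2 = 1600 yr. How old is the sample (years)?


lambda = ln(2) / t_half = ln(2) / 1600 = 4.332170e-04 /yr
t = -ln(A/A0) / lambda
t = -ln(0.326) / 4.332170e-04
t = 2587.3 yr

2587.3


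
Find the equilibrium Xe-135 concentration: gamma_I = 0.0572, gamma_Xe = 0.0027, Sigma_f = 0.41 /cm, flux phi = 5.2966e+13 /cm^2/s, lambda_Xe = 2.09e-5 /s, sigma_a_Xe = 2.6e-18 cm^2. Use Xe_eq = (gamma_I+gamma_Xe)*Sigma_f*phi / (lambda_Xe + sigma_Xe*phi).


Xe_eq = (gamma_I + gamma_Xe) * Sigma_f * phi / (lambda_Xe + sigma_Xe * phi)
Numerator = (0.0572 + 0.0027) * 0.41 * 5.2966e+13 = 1.300792e+12
Denominator = 2.09e-5 + 2.6e-18 * 5.2966e+13 = 1.586116e-04
Xe_eq = 1.300792e+12 / 1.586116e-04 = 8.2011e+15 /cm^3

8.2011e+15


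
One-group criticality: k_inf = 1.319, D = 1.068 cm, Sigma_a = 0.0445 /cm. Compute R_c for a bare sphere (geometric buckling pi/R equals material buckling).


L^2 = D / Sigma_a = 1.068 / 0.0445 = 24.00000 cm^2
B_m^2 = (k_inf - 1) / L^2 = (1.319 - 1) / 24.00000 = 0.01329167 /cm^2
For a bare sphere: B_g = pi/R, so R_c = pi / sqrt(B_m^2)
R_c = pi / sqrt(0.01329167) = 27.250 cm

27.250


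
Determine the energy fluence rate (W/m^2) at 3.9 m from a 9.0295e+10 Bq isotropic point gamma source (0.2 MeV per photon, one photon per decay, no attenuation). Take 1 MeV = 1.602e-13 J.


psi = A * E * 1.602e-13 / (4*pi*r^2)
psi = 9.0295e+10 * 0.2 * 1.602e-13 / (4*pi*3.9^2)
psi = 1.5136e-05 W/m^2

1.5136e-05


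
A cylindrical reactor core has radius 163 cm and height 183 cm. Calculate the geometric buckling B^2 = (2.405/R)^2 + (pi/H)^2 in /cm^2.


B^2 = (2.405/R)^2 + (pi/H)^2
B^2 = (2.405/163)^2 + (pi/183)^2
B^2 = 5.1241e-04 /cm^2

5.1241e-04


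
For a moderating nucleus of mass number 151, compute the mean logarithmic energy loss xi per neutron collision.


xi = 1 + (A-1)^2/(2A) * ln((A-1)/(A+1))
xi = 1 + (151-1)^2/(2*151) * ln((151-1)/(151 +1))
xi = 0.013187

0.013187


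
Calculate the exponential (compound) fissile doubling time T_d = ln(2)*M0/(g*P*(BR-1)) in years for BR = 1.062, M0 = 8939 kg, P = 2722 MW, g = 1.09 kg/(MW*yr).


Breeding gain G = BR - 1 = 1.062 - 1 = 0.062
Fissile production rate = g * P * G = 1.09 * 2722 * 0.062 = 183.95276 kg/yr
T_d = ln(2) * M0 / (g * P * G)
T_d = ln(2) * 8939 / 183.95276 = 33.683 yr

33.683


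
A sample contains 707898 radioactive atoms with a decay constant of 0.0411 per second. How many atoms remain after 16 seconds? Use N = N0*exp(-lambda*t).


N = N0 * exp(-lambda * t)
N = 707898 * exp(-0.0411 * 16)
N = 366757

366757


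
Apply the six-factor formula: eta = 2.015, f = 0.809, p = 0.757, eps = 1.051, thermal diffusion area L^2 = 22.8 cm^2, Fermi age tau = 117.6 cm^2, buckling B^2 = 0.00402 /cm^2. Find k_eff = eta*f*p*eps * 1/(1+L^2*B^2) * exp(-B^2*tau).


k_inf = eta*f*p*eps = 2.015*0.809*0.757*1.051 = 1.296947
P_TNL = 1/(1 + L^2*B^2) = 1/(1 + 22.8*0.00402) = 0.9160395
P_FNL = exp(-B^2*tau) = exp(-0.00402*117.6) = 0.6232846
k_eff = k_inf * P_TNL * P_FNL = 1.296947 * 0.9160395 * 0.6232846
k_eff = 0.74050

0.74050


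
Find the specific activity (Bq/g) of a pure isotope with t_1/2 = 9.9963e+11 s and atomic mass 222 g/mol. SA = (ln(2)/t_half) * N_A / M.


lambda = ln(2) / t_half = ln(2) / 9.9963e+11 = 6.934037e-13 /s
SA = lambda * N_A / M
SA = 6.934037e-13 * 6.022e23 / 222
SA = 1.8809e+09 Bq/g

1.8809e+09


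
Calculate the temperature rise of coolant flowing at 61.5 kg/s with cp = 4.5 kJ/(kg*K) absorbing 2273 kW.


dT = Q / (m_dot * cp)
dT = 2273 / (61.5 * 4.5)
dT = 8.2132 C

8.2132


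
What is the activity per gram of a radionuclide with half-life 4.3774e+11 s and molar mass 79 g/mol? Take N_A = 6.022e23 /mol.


lambda = ln(2) / t_half = ln(2) / 4.3774e+11 = 1.583468e-12 /s
SA = lambda * N_A / M
SA = 1.583468e-12 * 6.022e23 / 79
SA = 1.2070e+10 Bq/g

1.2070e+10


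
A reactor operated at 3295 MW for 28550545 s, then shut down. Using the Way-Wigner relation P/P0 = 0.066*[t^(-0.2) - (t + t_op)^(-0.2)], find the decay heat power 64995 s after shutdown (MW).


P/P0 = 0.066 * [t^(-0.2) - (t + t_op)^(-0.2)]
P/P0 = 0.066 * [64995^(-0.2) - (64995 + 28550545)^(-0.2)]
P/P0 = 0.066 * [0.1089994 - 0.03226113] = 0.005064726
P = 3295 * 0.005064726 = 16.688 MW

16.688


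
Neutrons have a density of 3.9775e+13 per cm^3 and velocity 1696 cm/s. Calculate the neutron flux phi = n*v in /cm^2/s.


phi = n * v
phi = 3.9775e+13 * 1696
phi = 6.7458e+16 /cm^2/s

6.7458e+16


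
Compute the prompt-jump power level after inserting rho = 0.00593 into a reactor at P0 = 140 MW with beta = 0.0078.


P1/P0 = beta / (beta - rho)
P1/P0 = 0.0078 / (0.0078 - 0.00593) = 4.171123
P1 = 140 * 4.171123 = 583.96 MW

583.96


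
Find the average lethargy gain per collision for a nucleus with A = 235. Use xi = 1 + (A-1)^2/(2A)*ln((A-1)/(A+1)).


xi = 1 + (A-1)^2/(2A) * ln((A-1)/(A+1))
xi = 1 + (235-1)^2/(2*235) * ln((235-1)/(235 +1))
xi = 0.0084865

0.0084865


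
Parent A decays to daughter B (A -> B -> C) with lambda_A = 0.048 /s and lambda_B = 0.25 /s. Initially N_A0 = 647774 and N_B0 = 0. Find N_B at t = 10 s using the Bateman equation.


N_B(t) = lambda_A * N_A0 / (lambda_B - lambda_A) * [exp(-lambda_A*t) - exp(-lambda_B*t)]
exp(-0.048*10) = 0.6187834; exp(-0.25*10) = 0.08208500
N_B = 0.048 * 647774 / (0.25 - 0.048) * (0.6187834 - 0.08208500)
N_B = 82612

82612


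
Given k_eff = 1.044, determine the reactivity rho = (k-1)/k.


rho = (k_eff - 1) / k_eff
rho = (1.044 - 1) / 1.044
rho = 0.042146

0.042146


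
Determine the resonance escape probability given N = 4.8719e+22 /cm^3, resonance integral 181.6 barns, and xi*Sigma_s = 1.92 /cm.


p = exp(-N * I * 1e-24 / (xi*Sigma_s))
p = exp(-4.8719e+22 * 181.6 * 1e-24 / 1.92)
p = 0.0099717

0.0099717


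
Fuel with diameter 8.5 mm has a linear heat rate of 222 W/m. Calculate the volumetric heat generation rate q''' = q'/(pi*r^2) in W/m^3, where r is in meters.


r = D / 2 / 1000 = 8.5 / 2 / 1000 = 0.00425 m
q''' = q' / (pi * r^2)
q''' = 222 / (pi * 0.00425^2)
q''' = 3.9122e+06 W/m^3

3.9122e+06


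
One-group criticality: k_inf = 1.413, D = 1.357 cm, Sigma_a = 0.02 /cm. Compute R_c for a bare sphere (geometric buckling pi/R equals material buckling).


L^2 = D / Sigma_a = 1.357 / 0.02 = 67.85000 cm^2
B_m^2 = (k_inf - 1) / L^2 = (1.413 - 1) / 67.85000 = 0.006086957 /cm^2
For a bare sphere: B_g = pi/R, so R_c = pi / sqrt(B_m^2)
R_c = pi / sqrt(0.006086957) = 40.267 cm

40.267


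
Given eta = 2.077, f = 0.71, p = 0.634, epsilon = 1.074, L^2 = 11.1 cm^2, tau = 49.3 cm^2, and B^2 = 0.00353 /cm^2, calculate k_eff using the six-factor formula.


k_inf = eta*f*p*eps = 2.077*0.71*0.634*1.074 = 1.004126
P_TNL = 1/(1 + L^2*B^2) = 1/(1 + 11.1*0.00353) = 0.9622944
P_FNL = exp(-B^2*tau) = exp(-0.00353*49.3) = 0.8402725
k_eff = k_inf * P_TNL * P_FNL = 1.004126 * 0.9622944 * 0.8402725
k_eff = 0.81193

0.81193


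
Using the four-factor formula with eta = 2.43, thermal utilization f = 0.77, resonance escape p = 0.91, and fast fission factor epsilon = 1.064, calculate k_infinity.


k_inf = eta * f * p * epsilon
k_inf = 2.43 * 0.77 * 0.91 * 1.064
k_inf = 1.8117

1.8117


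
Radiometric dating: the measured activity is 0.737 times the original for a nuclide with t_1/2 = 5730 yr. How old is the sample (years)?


lambda = ln(2) / t_half = ln(2) / 5730 = 1.209681e-04 /yr
t = -ln(A/A0) / lambda
t = -ln(0.737) / 1.209681e-04
t = 2522.7 yr

2522.7


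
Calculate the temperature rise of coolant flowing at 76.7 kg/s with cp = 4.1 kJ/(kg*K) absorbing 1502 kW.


dT = Q / (m_dot * cp)
dT = 1502 / (76.7 * 4.1)
dT = 4.7763 C

4.7763


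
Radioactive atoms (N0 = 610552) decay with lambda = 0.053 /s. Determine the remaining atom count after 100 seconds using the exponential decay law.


N = N0 * exp(-lambda * t)
N = 610552 * exp(-0.053 * 100)
N = 3047.6

3047.6


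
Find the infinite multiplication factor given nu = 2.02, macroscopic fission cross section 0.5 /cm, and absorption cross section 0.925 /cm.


k_inf = nu * Sigma_f / Sigma_a
k_inf = 2.02 * 0.5 / 0.925
k_inf = 1.0919

1.0919


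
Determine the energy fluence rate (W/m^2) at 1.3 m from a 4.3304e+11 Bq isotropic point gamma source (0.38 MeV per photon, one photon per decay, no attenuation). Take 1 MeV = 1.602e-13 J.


psi = A * E * 1.602e-13 / (4*pi*r^2)
psi = 4.3304e+11 * 0.38 * 1.602e-13 / (4*pi*1.3^2)
psi = 0.0012413 W/m^2

0.0012413


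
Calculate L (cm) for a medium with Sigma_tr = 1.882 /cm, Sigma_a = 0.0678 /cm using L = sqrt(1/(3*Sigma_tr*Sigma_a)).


D = 1 / (3 * Sigma_tr) = 1 / (3 * 1.882) = 0.1771165 cm
L = sqrt(D / Sigma_a)
L = sqrt(0.1771165 / 0.0678)
L = 1.6163 cm

1.6163


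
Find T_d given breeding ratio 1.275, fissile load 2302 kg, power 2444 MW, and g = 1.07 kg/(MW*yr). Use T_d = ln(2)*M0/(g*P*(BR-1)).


Breeding gain G = BR - 1 = 1.275 - 1 = 0.275
Fissile production rate = g * P * G = 1.07 * 2444 * 0.275 = 719.147 kg/yr
T_d = ln(2) * M0 / (g * P * G)
T_d = ln(2) * 2302 / 719.147 = 2.2188 yr

2.2188


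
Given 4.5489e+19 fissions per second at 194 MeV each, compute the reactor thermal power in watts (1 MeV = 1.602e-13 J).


P = fission_rate * E_MeV * 1.602e-13
P = 4.5489e+19 * 194 * 1.602e-13
P = 1.4137e+09 W

1.4137e+09


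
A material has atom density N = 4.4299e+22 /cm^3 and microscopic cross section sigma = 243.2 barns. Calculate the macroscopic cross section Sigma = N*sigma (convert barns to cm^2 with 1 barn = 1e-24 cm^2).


Sigma = N * sigma_barns * 1e-24
Sigma = 4.4299e+22 * 243.2 * 1e-24
Sigma = 10.774 /cm

10.774


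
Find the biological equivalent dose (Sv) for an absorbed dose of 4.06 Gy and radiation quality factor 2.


H = D * Q
H = 4.06 * 2
H = 8.1200 Sv

8.1200


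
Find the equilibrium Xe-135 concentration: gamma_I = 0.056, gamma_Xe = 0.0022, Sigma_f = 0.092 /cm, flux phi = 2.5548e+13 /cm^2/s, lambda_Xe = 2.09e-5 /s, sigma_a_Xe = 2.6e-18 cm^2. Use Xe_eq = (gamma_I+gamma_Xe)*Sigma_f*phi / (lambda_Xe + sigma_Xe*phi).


Xe_eq = (gamma_I + gamma_Xe) * Sigma_f * phi / (lambda_Xe + sigma_Xe * phi)
Numerator = (0.056 + 0.0022) * 0.092 * 2.5548e+13 = 1.367942e+11
Denominator = 2.09e-5 + 2.6e-18 * 2.5548e+13 = 8.732480e-05
Xe_eq = 1.367942e+11 / 8.732480e-05 = 1.5665e+15 /cm^3

1.5665e+15


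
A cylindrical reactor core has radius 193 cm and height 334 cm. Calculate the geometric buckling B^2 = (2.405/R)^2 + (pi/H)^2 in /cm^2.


B^2 = (2.405/R)^2 + (pi/H)^2
B^2 = (2.405/193)^2 + (pi/334)^2
B^2 = 2.4375e-04 /cm^2

2.4375e-04


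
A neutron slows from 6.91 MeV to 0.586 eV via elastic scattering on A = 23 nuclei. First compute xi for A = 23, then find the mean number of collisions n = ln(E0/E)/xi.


xi = 1 + (A-1)^2/(2A)*ln((A-1)/(A+1)) = 0.08448899 (for A = 23)
n = ln(E0/E) / xi
n = ln(6.91e6 / 0.586) / 0.08448899
n = ln(1.179181e+07) / 0.08448899 = 192.72

192.72


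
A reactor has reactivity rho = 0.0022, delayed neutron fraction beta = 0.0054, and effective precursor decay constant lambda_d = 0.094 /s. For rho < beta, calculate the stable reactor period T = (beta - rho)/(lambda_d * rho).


T = (beta - rho) / (lambda_d * rho)
T = (0.0054 - 0.0022) / (0.094 * 0.0022)
T = 15.474 s

15.474


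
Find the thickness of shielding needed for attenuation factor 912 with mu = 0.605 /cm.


x = ln(factor) / mu
x = ln(912) / 0.605
x = 11.266 cm

11.266


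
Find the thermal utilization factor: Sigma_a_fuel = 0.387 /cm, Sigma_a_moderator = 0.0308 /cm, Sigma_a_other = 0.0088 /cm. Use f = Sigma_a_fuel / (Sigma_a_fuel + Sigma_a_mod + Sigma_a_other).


f = Sigma_a_fuel / (Sigma_a_fuel + Sigma_a_mod + Sigma_a_other)
f = 0.387 / (0.387 + 0.0308 + 0.0088)
f = 0.90717

0.90717


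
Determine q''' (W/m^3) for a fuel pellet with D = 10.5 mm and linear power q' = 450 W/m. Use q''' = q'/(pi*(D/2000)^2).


r = D / 2 / 1000 = 10.5 / 2 / 1000 = 0.00525 m
q''' = q' / (pi * r^2)
q''' = 450 / (pi * 0.00525^2)
q''' = 5.1969e+06 W/m^3

5.1969e+06


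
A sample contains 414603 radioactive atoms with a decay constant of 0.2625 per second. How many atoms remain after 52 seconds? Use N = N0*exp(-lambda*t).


N = N0 * exp(-lambda * t)
N = 414603 * exp(-0.2625 * 52)
N = 0.48923

0.48923


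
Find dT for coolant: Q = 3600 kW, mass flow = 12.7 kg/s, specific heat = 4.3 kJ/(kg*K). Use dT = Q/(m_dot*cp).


dT = Q / (m_dot * cp)
dT = 3600 / (12.7 * 4.3)
dT = 65.922 C

65.922


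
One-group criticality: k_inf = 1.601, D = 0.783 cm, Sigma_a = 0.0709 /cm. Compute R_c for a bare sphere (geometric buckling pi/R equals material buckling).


L^2 = D / Sigma_a = 0.783 / 0.0709 = 11.04372 cm^2
B_m^2 = (k_inf - 1) / L^2 = (1.601 - 1) / 11.04372 = 0.05442007 /cm^2
For a bare sphere: B_g = pi/R, so R_c = pi / sqrt(B_m^2)
R_c = pi / sqrt(0.05442007) = 13.467 cm

13.467


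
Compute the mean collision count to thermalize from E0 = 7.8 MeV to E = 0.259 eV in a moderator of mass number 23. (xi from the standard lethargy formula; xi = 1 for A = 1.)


xi = 1 + (A-1)^2/(2A)*ln((A-1)/(A+1)) = 0.08448899 (for A = 23)
n = ln(E0/E) / xi
n = ln(7.8e6 / 0.259) / 0.08448899
n = ln(3.011583e+07) / 0.08448899 = 203.82

203.82


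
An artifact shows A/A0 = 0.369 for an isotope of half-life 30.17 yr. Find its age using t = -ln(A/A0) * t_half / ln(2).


lambda = ln(2) / t_half = ln(2) / 30.17 = 0.02297472 /yr
t = -ln(A/A0) / lambda
t = -ln(0.369) / 0.02297472
t = 43.394 yr

43.394


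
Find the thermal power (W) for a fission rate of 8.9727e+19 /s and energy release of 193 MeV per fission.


P = fission_rate * E_MeV * 1.602e-13
P = 8.9727e+19 * 193 * 1.602e-13
P = 2.7742e+09 W

2.7742e+09


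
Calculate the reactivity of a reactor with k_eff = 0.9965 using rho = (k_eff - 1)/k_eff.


rho = (k_eff - 1) / k_eff
rho = (0.9965 - 1) / 0.9965
rho = -0.0035123

-0.0035123


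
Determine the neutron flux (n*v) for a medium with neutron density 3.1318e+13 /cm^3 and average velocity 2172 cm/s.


phi = n * v
phi = 3.1318e+13 * 2172
phi = 6.8023e+16 /cm^2/s

6.8023e+16


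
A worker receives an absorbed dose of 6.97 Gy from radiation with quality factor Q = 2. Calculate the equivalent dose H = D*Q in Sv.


H = D * Q
H = 6.97 * 2
H = 13.940 Sv

13.940


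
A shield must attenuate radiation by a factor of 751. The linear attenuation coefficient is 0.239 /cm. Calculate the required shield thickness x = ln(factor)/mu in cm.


x = ln(factor) / mu
x = ln(751) / 0.239
x = 27.705 cm

27.705


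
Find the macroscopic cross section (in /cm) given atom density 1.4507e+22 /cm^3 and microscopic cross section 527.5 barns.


Sigma = N * sigma_barns * 1e-24
Sigma = 1.4507e+22 * 527.5 * 1e-24
Sigma = 7.6524 /cm

7.6524


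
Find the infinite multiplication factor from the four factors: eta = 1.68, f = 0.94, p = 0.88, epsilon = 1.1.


k_inf = eta * f * p * epsilon
k_inf = 1.68 * 0.94 * 0.88 * 1.1
k_inf = 1.5287

1.5287


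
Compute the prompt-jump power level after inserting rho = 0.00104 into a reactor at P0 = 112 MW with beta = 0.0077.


P1/P0 = beta / (beta - rho)
P1/P0 = 0.0077 / (0.0077 - 0.00104) = 1.156156
P1 = 112 * 1.156156 = 129.49 MW

129.49


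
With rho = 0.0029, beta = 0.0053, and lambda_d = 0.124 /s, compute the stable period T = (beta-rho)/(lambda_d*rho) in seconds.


T = (beta - rho) / (lambda_d * rho)
T = (0.0053 - 0.0029) / (0.124 * 0.0029)
T = 6.6741 s

6.6741


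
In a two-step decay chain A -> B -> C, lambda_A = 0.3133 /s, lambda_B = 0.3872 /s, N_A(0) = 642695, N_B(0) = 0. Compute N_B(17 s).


N_B(t) = lambda_A * N_A0 / (lambda_B - lambda_A) * [exp(-lambda_A*t) - exp(-lambda_B*t)]
exp(-0.3133*17) = 0.004862999; exp(-0.3872*17) = 0.001384522
N_B = 0.3133 * 642695 / (0.3872 - 0.3133) * (0.004862999 - 0.001384522)
N_B = 9477.9

9477.9


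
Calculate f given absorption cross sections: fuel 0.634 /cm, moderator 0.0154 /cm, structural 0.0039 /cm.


f = Sigma_a_fuel / (Sigma_a_fuel + Sigma_a_mod + Sigma_a_other)
f = 0.634 / (0.634 + 0.0154 + 0.0039)
f = 0.97046

0.97046


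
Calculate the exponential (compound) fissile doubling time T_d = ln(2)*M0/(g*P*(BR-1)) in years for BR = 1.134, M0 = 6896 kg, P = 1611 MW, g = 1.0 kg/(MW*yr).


Breeding gain G = BR - 1 = 1.134 - 1 = 0.134
Fissile production rate = g * P * G = 1.0 * 1611 * 0.134 = 215.874 kg/yr
T_d = ln(2) * M0 / (g * P * G)
T_d = ln(2) * 6896 / 215.874 = 22.142 yr

22.142


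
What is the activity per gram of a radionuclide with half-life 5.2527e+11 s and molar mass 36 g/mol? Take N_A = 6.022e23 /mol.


lambda = ln(2) / t_half = ln(2) / 5.2527e+11 = 1.319602e-12 /s
SA = lambda * N_A / M
SA = 1.319602e-12 * 6.022e23 / 36
SA = 2.2074e+10 Bq/g

2.2074e+10


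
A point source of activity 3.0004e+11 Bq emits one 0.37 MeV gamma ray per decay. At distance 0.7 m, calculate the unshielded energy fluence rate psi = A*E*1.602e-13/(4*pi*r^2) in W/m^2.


psi = A * E * 1.602e-13 / (4*pi*r^2)
psi = 3.0004e+11 * 0.37 * 1.602e-13 / (4*pi*0.7^2)
psi = 0.0028883 W/m^2

0.0028883


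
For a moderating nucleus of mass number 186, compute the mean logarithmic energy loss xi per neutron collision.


xi = 1 + (A-1)^2/(2A) * ln((A-1)/(A+1))
xi = 1 + (186-1)^2/(2*186) * ln((186-1)/(186 +1))
xi = 0.010714

0.010714


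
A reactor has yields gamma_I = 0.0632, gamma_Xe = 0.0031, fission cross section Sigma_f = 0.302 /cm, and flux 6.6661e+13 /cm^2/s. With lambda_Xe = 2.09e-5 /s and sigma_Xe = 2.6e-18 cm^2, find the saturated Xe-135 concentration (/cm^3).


Xe_eq = (gamma_I + gamma_Xe) * Sigma_f * phi / (lambda_Xe + sigma_Xe * phi)
Numerator = (0.0632 + 0.0031) * 0.302 * 6.6661e+13 = 1.334727e+12
Denominator = 2.09e-5 + 2.6e-18 * 6.6661e+13 = 1.942186e-04
Xe_eq = 1.334727e+12 / 1.942186e-04 = 6.8723e+15 /cm^3

6.8723e+15


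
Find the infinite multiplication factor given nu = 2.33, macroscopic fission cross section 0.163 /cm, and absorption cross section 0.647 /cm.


k_inf = nu * Sigma_f / Sigma_a
k_inf = 2.33 * 0.163 / 0.647
k_inf = 0.58700

0.58700


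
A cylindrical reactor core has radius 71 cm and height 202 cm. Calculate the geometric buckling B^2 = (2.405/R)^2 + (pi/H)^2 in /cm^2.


B^2 = (2.405/R)^2 + (pi/H)^2
B^2 = (2.405/71)^2 + (pi/202)^2
B^2 = 0.0013893 /cm^2

0.0013893


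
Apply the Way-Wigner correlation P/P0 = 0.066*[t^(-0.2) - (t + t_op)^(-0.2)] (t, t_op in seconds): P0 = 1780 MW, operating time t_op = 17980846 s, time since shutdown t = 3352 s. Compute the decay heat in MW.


P/P0 = 0.066 * [t^(-0.2) - (t + t_op)^(-0.2)]
P/P0 = 0.066 * [3352^(-0.2) - (3352 + 17980846)^(-0.2)]
P/P0 = 0.066 * [0.1972147 - 0.03540151] = 0.01067967
P = 1780 * 0.01067967 = 19.010 MW

19.010


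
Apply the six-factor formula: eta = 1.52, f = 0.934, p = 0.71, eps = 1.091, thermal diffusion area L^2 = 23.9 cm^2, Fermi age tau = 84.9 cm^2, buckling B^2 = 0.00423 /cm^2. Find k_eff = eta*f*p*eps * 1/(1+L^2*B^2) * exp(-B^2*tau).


k_inf = eta*f*p*eps = 1.52*0.934*0.71*1.091 = 1.099698
P_TNL = 1/(1 + L^2*B^2) = 1/(1 + 23.9*0.00423) = 0.9081852
P_FNL = exp(-B^2*tau) = exp(-0.00423*84.9) = 0.6982857
k_eff = k_inf * P_TNL * P_FNL = 1.099698 * 0.9081852 * 0.6982857
k_eff = 0.69740

0.69740


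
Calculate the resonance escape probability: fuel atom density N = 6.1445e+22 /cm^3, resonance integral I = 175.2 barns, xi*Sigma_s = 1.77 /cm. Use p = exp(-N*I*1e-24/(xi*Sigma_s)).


p = exp(-N * I * 1e-24 / (xi*Sigma_s))
p = exp(-6.1445e+22 * 175.2 * 1e-24 / 1.77)
p = 0.0022836

0.0022836


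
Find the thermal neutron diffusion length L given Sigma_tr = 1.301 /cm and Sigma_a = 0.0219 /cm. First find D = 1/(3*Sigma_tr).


D = 1 / (3 * Sigma_tr) = 1 / (3 * 1.301) = 0.2562132 cm
L = sqrt(D / Sigma_a)
L = sqrt(0.2562132 / 0.0219)
L = 3.4204 cm

3.4204


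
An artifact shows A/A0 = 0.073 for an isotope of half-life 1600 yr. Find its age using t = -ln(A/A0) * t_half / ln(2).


lambda = ln(2) / t_half = ln(2) / 1600 = 4.332170e-04 /yr
t = -ln(A/A0) / lambda
t = -ln(0.073) / 4.332170e-04
t = 6041.5 yr

6041.5


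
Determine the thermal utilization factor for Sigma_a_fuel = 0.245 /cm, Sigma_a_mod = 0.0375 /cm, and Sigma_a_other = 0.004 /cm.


f = Sigma_a_fuel / (Sigma_a_fuel + Sigma_a_mod + Sigma_a_other)
f = 0.245 / (0.245 + 0.0375 + 0.004)
f = 0.85515

0.85515


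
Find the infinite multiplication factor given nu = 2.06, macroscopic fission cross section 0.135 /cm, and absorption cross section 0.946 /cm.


k_inf = nu * Sigma_f / Sigma_a
k_inf = 2.06 * 0.135 / 0.946
k_inf = 0.29397

0.29397


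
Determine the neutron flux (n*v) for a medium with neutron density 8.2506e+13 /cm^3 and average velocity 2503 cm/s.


phi = n * v
phi = 8.2506e+13 * 2503
phi = 2.0651e+17 /cm^2/s

2.0651e+17


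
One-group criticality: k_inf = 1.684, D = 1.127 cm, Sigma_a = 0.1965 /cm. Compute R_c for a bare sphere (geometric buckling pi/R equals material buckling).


L^2 = D / Sigma_a = 1.127 / 0.1965 = 5.735369 cm^2
B_m^2 = (k_inf - 1) / L^2 = (1.684 - 1) / 5.735369 = 0.1192600 /cm^2
For a bare sphere: B_g = pi/R, so R_c = pi / sqrt(B_m^2)
R_c = pi / sqrt(0.1192600) = 9.0971 cm

9.0971


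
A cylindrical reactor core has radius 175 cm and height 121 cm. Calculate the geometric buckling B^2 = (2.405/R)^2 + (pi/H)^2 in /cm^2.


B^2 = (2.405/R)^2 + (pi/H)^2
B^2 = (2.405/175)^2 + (pi/121)^2
B^2 = 8.6297e-04 /cm^2

8.6297e-04


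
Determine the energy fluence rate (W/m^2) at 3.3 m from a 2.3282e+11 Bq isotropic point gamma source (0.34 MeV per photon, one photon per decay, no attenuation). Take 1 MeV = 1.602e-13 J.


psi = A * E * 1.602e-13 / (4*pi*r^2)
psi = 2.3282e+11 * 0.34 * 1.602e-13 / (4*pi*3.3^2)
psi = 9.2667e-05 W/m^2

9.2667e-05


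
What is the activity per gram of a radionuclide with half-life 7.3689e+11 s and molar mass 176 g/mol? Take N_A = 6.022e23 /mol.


lambda = ln(2) / t_half = ln(2) / 7.3689e+11 = 9.406386e-13 /s
SA = lambda * N_A / M
SA = 9.406386e-13 * 6.022e23 / 176
SA = 3.2185e+09 Bq/g

3.2185e+09


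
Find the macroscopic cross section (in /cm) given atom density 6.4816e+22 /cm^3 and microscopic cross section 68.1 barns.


Sigma = N * sigma_barns * 1e-24
Sigma = 6.4816e+22 * 68.1 * 1e-24
Sigma = 4.4140 /cm

4.4140


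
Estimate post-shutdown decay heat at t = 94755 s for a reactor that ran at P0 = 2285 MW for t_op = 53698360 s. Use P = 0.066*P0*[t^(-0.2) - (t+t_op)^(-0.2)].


P/P0 = 0.066 * [t^(-0.2) - (t + t_op)^(-0.2)]
P/P0 = 0.066 * [94755^(-0.2) - (94755 + 53698360)^(-0.2)]
P/P0 = 0.066 * [0.1010833 - 0.02843509] = 0.004794782
P = 2285 * 0.004794782 = 10.956 MW

10.956


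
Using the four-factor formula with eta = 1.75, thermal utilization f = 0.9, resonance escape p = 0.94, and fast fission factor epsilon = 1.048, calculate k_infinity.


k_inf = eta * f * p * epsilon
k_inf = 1.75 * 0.9 * 0.94 * 1.048
k_inf = 1.5516

1.5516


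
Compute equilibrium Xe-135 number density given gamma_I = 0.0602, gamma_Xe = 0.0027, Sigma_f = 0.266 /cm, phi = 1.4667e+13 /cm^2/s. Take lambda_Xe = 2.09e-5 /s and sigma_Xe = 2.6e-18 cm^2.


Xe_eq = (gamma_I + gamma_Xe) * Sigma_f * phi / (lambda_Xe + sigma_Xe * phi)
Numerator = (0.0602 + 0.0027) * 0.266 * 1.4667e+13 = 2.453994e+11
Denominator = 2.09e-5 + 2.6e-18 * 1.4667e+13 = 5.903420e-05
Xe_eq = 2.453994e+11 / 5.903420e-05 = 4.1569e+15 /cm^3

4.1569e+15


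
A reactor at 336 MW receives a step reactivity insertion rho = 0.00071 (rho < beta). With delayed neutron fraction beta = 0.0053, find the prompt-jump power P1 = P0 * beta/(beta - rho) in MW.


P1/P0 = beta / (beta - rho)
P1/P0 = 0.0053 / (0.0053 - 0.00071) = 1.154684
P1 = 336 * 1.154684 = 387.97 MW

387.97


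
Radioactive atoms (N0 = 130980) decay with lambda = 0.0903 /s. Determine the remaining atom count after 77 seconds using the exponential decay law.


N = N0 * exp(-lambda * t)
N = 130980 * exp(-0.0903 * 77)
N = 125.17

125.17
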